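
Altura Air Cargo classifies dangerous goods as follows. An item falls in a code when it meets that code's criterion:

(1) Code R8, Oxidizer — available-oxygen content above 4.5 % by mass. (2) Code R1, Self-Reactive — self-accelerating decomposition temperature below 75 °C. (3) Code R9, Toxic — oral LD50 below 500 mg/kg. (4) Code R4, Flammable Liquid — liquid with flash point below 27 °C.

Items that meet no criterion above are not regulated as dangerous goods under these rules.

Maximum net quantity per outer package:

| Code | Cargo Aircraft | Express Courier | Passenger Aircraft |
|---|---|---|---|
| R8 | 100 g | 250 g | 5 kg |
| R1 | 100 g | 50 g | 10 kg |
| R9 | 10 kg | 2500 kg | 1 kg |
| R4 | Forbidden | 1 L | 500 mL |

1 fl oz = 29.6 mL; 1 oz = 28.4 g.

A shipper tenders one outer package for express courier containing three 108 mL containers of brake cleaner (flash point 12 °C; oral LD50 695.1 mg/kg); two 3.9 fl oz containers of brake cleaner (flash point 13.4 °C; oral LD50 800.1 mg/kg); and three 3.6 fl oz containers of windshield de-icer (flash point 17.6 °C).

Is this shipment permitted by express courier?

Yes

Brake cleaner: flash point 12 °C < 27 °C → Code R4 (Flammable Liquid).
With flash point 13.4 °C (< 27 °C), the brake cleaner falls in Code R4.
The windshield de-icer has flash point 17.6 °C, which is < 27 °C, so it is Code R4 (Flammable Liquid).
Total Code R4: (three 108 mL containers = 324 mL) + (two 3.9 fl oz containers = 230.88 mL) + (three 3.6 fl oz containers = 319.68 mL) = 874.56 mL.
874.56 mL is within the express courier limit of 1 L for Code R4.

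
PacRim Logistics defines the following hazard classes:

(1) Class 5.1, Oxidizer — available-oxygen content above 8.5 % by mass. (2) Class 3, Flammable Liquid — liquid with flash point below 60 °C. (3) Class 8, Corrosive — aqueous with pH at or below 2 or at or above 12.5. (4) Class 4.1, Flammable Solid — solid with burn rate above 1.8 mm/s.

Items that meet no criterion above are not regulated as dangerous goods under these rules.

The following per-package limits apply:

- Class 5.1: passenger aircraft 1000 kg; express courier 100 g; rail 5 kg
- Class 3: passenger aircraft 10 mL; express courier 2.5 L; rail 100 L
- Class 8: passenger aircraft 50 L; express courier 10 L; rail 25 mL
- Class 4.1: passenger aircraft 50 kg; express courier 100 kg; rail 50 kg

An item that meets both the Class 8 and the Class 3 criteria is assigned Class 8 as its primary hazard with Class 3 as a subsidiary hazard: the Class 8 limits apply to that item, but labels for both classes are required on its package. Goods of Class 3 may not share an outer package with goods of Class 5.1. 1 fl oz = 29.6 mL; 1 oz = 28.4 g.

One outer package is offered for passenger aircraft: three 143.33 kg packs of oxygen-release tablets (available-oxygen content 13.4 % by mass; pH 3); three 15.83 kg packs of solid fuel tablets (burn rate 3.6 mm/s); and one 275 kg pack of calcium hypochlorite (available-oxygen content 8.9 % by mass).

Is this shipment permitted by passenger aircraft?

Yes

Available-oxygen content 13.4 % by mass meets the Class 5.1 criterion (Oxidizer), so the oxygen-release tablets are Class 5.1.
Solid fuel tablets: burn rate 3.6 mm/s > 1.8 mm/s → Class 4.1 (Flammable Solid).
The calcium hypochlorite has available-oxygen content 8.9 % by mass, which is > 8.5 % by mass, so it is Class 5.1 (Oxidizer).
Class 5.1 net quantity: (three 143.33 kg packs = 429.99 kg) + 275 kg = 704.99 kg.
704.99 kg is within the passenger aircraft limit of 1000 kg for Class 5.1.
Class 4.1 quantity: three 15.83 kg packs = 47.49 kg.
47.49 kg is within the passenger aircraft limit of 50 kg for Class 4.1.
The segregation rule (Class 3 with Class 5.1) does not apply to Class 5.1 with Class 4.1.
Every hazard class is within its passenger aircraft limit and no segregation rule is violated.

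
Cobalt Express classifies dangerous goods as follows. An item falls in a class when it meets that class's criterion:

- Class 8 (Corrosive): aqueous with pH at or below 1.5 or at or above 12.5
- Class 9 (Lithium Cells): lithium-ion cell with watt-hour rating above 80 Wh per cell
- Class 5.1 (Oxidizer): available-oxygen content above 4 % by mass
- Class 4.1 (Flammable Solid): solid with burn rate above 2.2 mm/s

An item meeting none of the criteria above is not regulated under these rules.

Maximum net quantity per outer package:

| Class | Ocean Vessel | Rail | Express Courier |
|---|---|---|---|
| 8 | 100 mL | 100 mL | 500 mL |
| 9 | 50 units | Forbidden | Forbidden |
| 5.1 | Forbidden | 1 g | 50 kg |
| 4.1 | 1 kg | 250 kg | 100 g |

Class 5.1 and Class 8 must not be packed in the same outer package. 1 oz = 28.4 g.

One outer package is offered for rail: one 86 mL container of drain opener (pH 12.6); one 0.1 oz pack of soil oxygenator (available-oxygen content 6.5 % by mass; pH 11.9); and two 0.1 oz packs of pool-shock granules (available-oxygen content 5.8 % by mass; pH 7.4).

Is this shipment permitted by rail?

With pH 12.6 (≥ 12.5), the drain opener falls in Class 8.
The soil oxygenator has available-oxygen content 6.5 % by mass, which is > 4 % by mass, so it is Class 5.1 (Oxidizer).
The pool-shock granules have available-oxygen content 5.8 % by mass, which is > 4 % by mass, so they are Class 5.1 (Oxidizer).
Total Class 5.1: (one 0.1 oz pack = 2.84 g) + (two 0.1 oz packs = 5.68 g) = 8.52 g.
That exceeds the Class 5.1 rail limit of 1 g.
Class 8 quantity: 86 mL.
That is within the Class 8 rail limit of 100 mL.
Class 5.1 and Class 8 may not share an outer package.

No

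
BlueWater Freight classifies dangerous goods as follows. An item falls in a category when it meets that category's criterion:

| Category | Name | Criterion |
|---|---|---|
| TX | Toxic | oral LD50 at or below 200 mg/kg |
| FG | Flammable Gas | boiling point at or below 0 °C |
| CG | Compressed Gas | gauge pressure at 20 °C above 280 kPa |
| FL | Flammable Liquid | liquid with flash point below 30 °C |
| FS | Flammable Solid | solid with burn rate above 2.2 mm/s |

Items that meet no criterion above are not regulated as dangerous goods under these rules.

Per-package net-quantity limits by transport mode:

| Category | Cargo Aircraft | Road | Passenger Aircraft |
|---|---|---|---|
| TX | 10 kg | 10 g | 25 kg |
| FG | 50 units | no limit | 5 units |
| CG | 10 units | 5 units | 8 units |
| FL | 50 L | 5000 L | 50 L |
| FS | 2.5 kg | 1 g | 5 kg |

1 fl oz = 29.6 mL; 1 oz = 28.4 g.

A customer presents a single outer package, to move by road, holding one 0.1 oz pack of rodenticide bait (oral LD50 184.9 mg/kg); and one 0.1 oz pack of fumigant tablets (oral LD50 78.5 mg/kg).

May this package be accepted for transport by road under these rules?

Yes

The rodenticide bait has oral LD50 184.9 mg/kg, which is ≤ 200 mg/kg, so it is Category TX (Toxic).
The fumigant tablets have oral LD50 78.5 mg/kg, which is ≤ 200 mg/kg, so they are Category TX (Toxic).
Category TX net quantity: (one 0.1 oz pack = 2.84 g) + (one 0.1 oz pack = 2.84 g) = 5.68 g.
5.68 g ≤ 10 g (road limit, Category TX) — within limit.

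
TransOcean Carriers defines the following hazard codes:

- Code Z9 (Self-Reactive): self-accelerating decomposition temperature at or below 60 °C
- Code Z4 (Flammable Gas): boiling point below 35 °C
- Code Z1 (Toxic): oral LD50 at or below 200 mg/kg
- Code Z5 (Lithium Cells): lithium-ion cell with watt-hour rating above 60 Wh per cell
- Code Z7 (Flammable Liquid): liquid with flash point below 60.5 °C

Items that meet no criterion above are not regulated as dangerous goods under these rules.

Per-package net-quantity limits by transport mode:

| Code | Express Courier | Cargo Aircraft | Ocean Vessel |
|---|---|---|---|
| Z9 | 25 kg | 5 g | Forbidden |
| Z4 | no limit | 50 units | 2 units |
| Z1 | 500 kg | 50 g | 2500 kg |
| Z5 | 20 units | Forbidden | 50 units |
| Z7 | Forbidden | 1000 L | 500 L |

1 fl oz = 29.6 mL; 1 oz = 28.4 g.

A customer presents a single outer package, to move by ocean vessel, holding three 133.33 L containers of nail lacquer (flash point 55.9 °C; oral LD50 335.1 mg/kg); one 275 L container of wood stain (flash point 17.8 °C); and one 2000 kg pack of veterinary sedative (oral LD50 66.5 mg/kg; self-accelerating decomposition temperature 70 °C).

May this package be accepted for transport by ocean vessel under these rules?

With flash point 55.9 °C (< 60.5 °C), the nail lacquer falls in Code Z7.
The wood stain has flash point 17.8 °C, which is < 60.5 °C, so it is Code Z7 (Flammable Liquid).
Oral LD50 66.5 mg/kg meets the Code Z1 criterion (Toxic), so the veterinary sedative is Code Z1.
Code Z7 net quantity: (three 133.33 L containers = 399.99 L) + 275 L = 674.99 L.
That exceeds the Code Z7 ocean vessel limit of 500 L.
Code Z1 quantity: 2000 kg.
2000 kg is within the ocean vessel limit of 2500 kg for Code Z1.

No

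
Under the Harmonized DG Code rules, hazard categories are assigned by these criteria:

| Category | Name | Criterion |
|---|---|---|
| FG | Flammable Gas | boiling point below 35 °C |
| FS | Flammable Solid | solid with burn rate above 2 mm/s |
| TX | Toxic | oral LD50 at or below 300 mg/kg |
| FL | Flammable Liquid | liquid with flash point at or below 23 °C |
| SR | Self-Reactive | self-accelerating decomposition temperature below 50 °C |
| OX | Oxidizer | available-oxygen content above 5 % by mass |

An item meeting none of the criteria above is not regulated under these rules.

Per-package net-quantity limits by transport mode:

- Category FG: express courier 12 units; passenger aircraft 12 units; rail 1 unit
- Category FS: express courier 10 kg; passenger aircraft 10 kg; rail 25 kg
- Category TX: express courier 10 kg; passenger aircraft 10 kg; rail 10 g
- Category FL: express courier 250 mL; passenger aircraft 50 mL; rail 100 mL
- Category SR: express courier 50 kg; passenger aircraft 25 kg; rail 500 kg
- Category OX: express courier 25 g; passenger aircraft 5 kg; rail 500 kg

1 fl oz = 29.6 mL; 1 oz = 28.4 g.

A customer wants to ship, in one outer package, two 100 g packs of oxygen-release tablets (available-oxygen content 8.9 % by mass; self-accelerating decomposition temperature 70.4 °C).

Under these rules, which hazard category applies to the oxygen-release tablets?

Available-oxygen content 8.9 % by mass meets the Category OX criterion (Oxidizer), so the oxygen-release tablets are Category OX.

Category OX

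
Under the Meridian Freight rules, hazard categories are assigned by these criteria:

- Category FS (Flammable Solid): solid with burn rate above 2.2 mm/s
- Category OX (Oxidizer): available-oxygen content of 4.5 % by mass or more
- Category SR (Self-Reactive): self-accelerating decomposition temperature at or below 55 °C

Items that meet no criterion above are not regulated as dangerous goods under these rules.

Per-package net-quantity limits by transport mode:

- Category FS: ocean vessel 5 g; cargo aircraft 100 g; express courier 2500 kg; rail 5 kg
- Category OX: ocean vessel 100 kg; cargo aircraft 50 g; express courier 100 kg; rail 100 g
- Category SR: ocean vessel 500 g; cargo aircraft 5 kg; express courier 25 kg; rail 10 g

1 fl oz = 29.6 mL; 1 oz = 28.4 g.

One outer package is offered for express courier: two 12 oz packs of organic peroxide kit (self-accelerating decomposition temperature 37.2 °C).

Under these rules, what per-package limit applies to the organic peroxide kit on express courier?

25 kg

Organic peroxide kit: self-accelerating decomposition temperature 37.2 °C ≤ 55 °C → Category SR (Self-Reactive).
The express courier limit for Category SR is 25 kg.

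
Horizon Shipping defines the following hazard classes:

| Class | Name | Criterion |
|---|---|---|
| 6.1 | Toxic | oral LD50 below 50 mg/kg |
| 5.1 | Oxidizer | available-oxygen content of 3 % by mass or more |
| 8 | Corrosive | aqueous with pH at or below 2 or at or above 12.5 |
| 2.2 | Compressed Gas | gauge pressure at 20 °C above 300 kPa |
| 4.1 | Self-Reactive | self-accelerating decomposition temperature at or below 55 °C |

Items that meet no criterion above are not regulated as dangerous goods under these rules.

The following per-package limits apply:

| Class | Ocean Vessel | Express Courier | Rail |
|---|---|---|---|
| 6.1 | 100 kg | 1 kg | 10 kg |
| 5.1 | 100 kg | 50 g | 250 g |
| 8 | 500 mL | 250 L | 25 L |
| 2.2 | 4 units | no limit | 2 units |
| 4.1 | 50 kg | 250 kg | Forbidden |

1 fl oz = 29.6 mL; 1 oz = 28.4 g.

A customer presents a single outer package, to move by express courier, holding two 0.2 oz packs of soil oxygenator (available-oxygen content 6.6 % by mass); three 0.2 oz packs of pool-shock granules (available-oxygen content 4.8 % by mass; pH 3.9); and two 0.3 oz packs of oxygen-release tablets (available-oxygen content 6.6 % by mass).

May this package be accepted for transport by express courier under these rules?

Yes

With available-oxygen content 6.6 % by mass (≥ 3 % by mass), the soil oxygenator falls in Class 5.1.
The pool-shock granules have available-oxygen content 4.8 % by mass, which is ≥ 3 % by mass, so they are Class 5.1 (Oxidizer).
Oxygen-release tablets: available-oxygen content 6.6 % by mass ≥ 3 % by mass → Class 5.1 (Oxidizer).
Total Class 5.1: (two 0.2 oz packs = 11.36 g) + (three 0.2 oz packs = 17.04 g) + (two 0.3 oz packs = 17.04 g) = 45.44 g.
That is within the Class 5.1 express courier limit of 50 g.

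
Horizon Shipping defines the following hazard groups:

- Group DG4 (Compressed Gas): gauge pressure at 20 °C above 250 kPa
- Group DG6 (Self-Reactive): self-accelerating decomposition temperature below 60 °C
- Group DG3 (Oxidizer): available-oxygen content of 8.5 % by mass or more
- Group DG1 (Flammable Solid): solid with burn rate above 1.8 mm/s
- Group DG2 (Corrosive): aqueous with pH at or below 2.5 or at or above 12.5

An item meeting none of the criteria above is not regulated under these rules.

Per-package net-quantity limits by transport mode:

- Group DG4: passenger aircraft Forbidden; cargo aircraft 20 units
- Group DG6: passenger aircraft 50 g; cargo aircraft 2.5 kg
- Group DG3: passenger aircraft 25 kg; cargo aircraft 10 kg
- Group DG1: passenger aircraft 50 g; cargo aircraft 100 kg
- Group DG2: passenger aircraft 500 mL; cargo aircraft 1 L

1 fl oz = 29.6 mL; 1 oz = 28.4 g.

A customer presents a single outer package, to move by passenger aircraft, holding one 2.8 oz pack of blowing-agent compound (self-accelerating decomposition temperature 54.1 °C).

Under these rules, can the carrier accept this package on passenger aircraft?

No

Self-accelerating decomposition temperature 54.1 °C meets the Group DG6 criterion (Self-Reactive), so the blowing-agent compound is Group DG6.
Group DG6 quantity: one 2.8 oz pack = 79.52 g.
79.52 g exceeds the passenger aircraft limit of 50 g for Group DG6.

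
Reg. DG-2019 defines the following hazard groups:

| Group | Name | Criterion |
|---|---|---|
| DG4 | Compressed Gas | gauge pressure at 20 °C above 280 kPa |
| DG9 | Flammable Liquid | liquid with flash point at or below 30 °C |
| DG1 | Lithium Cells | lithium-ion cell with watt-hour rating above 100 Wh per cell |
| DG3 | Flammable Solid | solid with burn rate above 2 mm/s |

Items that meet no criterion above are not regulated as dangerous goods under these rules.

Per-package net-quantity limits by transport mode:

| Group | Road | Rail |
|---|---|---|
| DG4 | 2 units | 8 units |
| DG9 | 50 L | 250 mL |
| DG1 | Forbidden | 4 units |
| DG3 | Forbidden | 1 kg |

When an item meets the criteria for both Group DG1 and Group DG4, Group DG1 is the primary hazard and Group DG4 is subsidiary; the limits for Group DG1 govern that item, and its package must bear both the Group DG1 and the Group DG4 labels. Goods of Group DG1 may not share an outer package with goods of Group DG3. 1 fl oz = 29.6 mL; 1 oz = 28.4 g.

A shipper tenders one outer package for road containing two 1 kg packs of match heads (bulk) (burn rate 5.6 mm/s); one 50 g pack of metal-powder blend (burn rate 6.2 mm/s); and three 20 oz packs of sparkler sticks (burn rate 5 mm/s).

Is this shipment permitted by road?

With burn rate 5.6 mm/s (> 2 mm/s), the match heads (bulk) fall in Group DG3.
Burn rate 6.2 mm/s meets the Group DG3 criterion (Flammable Solid), so the metal-powder blend is Group DG3.
Burn rate 5 mm/s meets the Group DG3 criterion (Flammable Solid), so the sparkler sticks are Group DG3.
Group DG3 net quantity: (two 1 kg packs = 2 kg) + 50 g + (three 20 oz packs = 1.704 kg) = 3.754 kg.
Group DG3 is Forbidden by road.

No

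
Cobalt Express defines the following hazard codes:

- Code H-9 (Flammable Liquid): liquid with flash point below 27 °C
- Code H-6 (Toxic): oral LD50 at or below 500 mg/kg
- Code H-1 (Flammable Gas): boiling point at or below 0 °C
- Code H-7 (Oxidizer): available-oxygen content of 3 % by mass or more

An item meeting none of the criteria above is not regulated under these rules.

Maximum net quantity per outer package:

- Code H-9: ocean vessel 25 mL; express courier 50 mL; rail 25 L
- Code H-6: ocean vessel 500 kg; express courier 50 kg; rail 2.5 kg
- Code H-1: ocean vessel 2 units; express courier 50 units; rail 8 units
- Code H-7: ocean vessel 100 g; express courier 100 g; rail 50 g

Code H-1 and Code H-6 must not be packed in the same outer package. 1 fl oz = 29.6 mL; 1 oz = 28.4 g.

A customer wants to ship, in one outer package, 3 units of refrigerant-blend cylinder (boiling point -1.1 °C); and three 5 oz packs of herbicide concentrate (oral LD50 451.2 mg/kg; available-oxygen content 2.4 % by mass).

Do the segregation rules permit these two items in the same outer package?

With boiling point -1.1 °C (≤ 0 °C), the refrigerant-blend cylinder falls in Code H-1.
Herbicide concentrate: oral LD50 451.2 mg/kg ≤ 500 mg/kg → Code H-6 (Toxic).
Code H-1 and Code H-6 may not share an outer package.

No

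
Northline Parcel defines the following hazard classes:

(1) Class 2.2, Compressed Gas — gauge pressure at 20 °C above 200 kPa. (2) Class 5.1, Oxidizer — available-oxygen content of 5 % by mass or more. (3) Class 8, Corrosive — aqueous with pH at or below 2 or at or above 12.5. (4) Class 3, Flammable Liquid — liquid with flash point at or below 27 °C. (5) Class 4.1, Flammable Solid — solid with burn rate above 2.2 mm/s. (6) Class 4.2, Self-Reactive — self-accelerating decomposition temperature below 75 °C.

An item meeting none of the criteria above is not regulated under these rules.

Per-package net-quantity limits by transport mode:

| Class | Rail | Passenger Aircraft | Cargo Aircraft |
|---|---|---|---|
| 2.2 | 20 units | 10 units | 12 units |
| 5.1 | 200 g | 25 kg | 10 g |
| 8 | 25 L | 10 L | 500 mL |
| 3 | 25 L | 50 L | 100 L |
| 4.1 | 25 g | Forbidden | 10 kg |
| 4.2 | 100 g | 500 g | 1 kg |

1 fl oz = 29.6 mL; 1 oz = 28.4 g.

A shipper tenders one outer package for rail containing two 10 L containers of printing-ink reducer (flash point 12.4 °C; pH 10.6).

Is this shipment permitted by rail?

Yes

Flash point 12.4 °C meets the Class 3 criterion (Flammable Liquid), so the printing-ink reducer is Class 3.
Class 3 quantity: two 10 L containers = 20 L.
20 L ≤ 25 L (rail limit, Class 3) — within limit.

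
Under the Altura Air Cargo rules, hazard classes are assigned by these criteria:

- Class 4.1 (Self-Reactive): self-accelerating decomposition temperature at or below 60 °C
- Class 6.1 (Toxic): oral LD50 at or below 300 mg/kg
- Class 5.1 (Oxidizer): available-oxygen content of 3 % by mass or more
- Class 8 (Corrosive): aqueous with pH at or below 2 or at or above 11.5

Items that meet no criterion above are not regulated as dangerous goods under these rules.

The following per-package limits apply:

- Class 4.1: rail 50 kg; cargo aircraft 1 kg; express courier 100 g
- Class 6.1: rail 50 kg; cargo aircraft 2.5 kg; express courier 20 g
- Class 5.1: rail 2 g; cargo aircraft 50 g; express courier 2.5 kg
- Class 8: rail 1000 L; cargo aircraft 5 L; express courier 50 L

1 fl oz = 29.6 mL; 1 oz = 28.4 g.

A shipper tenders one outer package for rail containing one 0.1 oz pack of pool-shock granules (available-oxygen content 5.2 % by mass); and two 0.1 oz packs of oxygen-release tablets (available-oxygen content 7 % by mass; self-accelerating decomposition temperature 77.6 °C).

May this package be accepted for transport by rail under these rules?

Available-oxygen content 5.2 % by mass meets the Class 5.1 criterion (Oxidizer), so the pool-shock granules are Class 5.1.
With available-oxygen content 7 % by mass (≥ 3 % by mass), the oxygen-release tablets fall in Class 5.1.
Total Class 5.1: (one 0.1 oz pack = 2.84 g) + (two 0.1 oz packs = 5.68 g) = 8.52 g.
That exceeds the Class 5.1 rail limit of 2 g.

No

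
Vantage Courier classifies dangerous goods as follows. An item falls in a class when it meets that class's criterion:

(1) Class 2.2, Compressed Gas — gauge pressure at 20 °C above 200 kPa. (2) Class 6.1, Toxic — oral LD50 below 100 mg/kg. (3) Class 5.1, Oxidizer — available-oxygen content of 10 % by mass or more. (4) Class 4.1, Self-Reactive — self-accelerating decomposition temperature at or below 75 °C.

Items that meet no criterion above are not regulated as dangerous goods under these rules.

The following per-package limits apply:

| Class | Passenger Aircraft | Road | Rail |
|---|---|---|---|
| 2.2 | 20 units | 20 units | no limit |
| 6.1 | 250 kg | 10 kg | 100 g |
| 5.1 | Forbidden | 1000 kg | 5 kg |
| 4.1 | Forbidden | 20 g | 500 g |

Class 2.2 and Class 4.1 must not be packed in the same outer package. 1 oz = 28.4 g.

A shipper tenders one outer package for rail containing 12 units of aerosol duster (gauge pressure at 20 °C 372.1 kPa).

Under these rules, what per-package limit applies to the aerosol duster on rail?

The aerosol duster has gauge pressure at 20 °C 372.1 kPa, which is > 200 kPa, so it is Class 2.2 (Compressed Gas).
The rail limit for Class 2.2 is no limit.

no limit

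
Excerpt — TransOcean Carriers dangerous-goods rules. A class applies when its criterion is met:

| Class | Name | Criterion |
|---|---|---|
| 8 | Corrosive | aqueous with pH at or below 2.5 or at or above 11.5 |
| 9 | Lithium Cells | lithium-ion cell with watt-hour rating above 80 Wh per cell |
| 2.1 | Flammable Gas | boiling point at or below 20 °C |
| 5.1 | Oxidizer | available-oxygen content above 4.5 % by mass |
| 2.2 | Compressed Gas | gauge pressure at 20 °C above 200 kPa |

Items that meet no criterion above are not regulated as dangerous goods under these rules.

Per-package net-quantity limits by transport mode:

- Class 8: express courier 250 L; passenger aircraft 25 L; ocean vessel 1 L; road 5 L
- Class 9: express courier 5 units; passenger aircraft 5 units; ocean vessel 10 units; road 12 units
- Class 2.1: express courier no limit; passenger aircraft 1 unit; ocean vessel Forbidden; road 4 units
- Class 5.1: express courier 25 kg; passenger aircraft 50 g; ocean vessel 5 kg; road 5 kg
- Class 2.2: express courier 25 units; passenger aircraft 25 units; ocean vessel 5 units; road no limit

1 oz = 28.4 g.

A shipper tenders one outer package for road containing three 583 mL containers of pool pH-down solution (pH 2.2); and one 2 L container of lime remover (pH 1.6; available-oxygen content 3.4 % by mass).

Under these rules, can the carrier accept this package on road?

Yes

pH 2.2 meets the Class 8 criterion (Corrosive), so the pool pH-down solution is Class 8.
With pH 1.6 (≤ 2.5), the lime remover falls in Class 8.
Total Class 8: (three 583 mL containers = 1.749 L) + 2 L = 3.749 L.
3.749 L ≤ 5 L (road limit, Class 8) — within limit.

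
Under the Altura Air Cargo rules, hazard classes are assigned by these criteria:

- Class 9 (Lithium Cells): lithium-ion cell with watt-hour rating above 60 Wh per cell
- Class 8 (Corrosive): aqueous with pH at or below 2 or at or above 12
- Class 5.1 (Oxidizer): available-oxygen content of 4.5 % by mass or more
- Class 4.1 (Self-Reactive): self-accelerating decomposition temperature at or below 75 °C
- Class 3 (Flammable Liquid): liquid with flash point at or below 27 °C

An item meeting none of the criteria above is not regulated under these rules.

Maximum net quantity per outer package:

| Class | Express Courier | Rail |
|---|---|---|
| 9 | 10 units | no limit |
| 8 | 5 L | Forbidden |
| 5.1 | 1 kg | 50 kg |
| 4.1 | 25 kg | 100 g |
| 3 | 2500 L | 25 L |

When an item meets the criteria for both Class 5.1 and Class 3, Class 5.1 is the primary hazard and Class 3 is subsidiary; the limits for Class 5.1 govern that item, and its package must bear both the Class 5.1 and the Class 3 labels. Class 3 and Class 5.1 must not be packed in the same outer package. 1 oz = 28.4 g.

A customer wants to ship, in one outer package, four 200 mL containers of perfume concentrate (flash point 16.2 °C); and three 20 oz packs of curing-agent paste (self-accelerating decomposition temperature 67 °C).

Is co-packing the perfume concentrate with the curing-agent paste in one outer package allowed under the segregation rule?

The perfume concentrate has flash point 16.2 °C, which is ≤ 27 °C, so it is Class 3 (Flammable Liquid).
With self-accelerating decomposition temperature 67 °C (≤ 75 °C), the curing-agent paste falls in Class 4.1.
No segregation rule bars Class 3 with Class 4.1.

Yes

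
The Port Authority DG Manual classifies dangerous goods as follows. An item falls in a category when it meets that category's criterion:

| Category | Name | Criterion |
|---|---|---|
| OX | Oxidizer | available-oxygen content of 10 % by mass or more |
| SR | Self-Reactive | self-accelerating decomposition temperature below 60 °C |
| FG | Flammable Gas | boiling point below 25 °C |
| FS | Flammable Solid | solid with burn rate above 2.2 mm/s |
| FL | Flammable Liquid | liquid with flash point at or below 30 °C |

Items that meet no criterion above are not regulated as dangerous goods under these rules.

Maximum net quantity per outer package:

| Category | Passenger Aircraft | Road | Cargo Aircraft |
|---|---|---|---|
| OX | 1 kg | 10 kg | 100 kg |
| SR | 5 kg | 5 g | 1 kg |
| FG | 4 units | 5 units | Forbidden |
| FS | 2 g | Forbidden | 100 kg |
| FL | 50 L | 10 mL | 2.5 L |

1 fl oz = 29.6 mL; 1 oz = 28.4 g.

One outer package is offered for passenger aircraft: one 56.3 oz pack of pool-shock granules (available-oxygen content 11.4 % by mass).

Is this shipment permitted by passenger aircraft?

No

The pool-shock granules have available-oxygen content 11.4 % by mass, which is ≥ 10 % by mass, so they are Category OX (Oxidizer).
Category OX quantity: one 56.3 oz pack = 1598.92 g.
1598.92 g > 1 kg (passenger aircraft limit, Category OX) — over the limit.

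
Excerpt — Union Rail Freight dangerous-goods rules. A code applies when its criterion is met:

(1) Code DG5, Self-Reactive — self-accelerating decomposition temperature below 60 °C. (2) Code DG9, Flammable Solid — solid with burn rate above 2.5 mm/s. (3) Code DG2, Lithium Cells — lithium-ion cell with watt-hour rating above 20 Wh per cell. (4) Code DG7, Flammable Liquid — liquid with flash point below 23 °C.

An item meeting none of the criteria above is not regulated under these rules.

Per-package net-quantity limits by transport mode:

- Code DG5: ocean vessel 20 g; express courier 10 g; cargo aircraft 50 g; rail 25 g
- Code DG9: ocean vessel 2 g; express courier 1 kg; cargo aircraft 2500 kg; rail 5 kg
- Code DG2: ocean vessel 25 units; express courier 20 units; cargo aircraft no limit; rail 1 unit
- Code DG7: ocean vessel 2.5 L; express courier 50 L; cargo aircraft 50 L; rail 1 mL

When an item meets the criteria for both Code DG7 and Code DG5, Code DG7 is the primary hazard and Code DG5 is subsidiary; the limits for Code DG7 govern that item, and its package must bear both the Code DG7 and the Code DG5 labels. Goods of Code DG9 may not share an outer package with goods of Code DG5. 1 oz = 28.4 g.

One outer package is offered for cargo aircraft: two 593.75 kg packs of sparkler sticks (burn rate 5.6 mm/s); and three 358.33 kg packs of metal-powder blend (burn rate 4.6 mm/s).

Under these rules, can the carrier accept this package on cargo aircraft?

Yes

Burn rate 5.6 mm/s meets the Code DG9 criterion (Flammable Solid), so the sparkler sticks are Code DG9.
With burn rate 4.6 mm/s (> 2.5 mm/s), the metal-powder blend falls in Code DG9.
Total Code DG9: (two 593.75 kg packs = 1187.5 kg) + (three 358.33 kg packs = 1074.99 kg) = 2262.49 kg.
2262.49 kg ≤ 2500 kg (cargo aircraft limit, Code DG9) — within limit.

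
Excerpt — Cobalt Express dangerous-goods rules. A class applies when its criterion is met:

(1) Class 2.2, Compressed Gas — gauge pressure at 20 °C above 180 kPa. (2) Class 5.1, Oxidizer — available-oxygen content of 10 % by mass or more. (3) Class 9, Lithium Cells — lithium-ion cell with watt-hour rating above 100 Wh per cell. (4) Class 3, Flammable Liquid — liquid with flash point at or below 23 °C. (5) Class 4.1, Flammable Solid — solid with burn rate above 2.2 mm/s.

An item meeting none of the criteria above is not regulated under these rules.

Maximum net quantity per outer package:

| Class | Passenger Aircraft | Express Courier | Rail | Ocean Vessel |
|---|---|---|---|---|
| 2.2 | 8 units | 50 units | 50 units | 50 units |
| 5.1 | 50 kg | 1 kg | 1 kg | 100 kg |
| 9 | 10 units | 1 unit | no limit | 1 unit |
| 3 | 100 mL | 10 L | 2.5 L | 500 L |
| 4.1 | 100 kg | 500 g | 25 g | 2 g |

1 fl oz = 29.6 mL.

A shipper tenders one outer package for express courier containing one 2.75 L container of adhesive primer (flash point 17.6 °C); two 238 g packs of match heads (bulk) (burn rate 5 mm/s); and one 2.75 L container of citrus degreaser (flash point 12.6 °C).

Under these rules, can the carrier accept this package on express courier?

Adhesive primer: flash point 17.6 °C ≤ 23 °C → Class 3 (Flammable Liquid).
Burn rate 5 mm/s meets the Class 4.1 criterion (Flammable Solid), so the match heads (bulk) are Class 4.1.
Flash point 12.6 °C meets the Class 3 criterion (Flammable Liquid), so the citrus degreaser is Class 3.
Total Class 3: 2.75 L + 2.75 L = 5.5 L.
5.5 L ≤ 10 L (express courier limit, Class 3) — within limit.
Class 4.1 quantity: two 238 g packs = 476 g.
476 g ≤ 500 g (express courier limit, Class 4.1) — within limit.
Every hazard class is within its express courier limit and no segregation rule is violated.

Yes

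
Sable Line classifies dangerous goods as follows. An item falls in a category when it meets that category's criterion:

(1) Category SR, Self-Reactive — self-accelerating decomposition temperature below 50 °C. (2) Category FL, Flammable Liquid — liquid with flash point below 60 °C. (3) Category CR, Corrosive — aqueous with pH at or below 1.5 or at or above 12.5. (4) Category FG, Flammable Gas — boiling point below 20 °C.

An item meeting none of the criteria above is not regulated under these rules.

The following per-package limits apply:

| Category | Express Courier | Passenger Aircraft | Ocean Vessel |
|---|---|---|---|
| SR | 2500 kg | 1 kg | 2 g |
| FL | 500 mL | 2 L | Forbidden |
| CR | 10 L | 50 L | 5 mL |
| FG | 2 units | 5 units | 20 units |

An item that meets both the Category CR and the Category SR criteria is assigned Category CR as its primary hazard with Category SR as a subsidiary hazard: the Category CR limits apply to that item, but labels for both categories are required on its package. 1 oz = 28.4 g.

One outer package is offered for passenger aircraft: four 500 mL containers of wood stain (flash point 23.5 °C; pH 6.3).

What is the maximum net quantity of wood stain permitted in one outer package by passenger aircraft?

With flash point 23.5 °C (< 60 °C), the wood stain falls in Category FL.
The passenger aircraft limit for Category FL is 2 L.

2 L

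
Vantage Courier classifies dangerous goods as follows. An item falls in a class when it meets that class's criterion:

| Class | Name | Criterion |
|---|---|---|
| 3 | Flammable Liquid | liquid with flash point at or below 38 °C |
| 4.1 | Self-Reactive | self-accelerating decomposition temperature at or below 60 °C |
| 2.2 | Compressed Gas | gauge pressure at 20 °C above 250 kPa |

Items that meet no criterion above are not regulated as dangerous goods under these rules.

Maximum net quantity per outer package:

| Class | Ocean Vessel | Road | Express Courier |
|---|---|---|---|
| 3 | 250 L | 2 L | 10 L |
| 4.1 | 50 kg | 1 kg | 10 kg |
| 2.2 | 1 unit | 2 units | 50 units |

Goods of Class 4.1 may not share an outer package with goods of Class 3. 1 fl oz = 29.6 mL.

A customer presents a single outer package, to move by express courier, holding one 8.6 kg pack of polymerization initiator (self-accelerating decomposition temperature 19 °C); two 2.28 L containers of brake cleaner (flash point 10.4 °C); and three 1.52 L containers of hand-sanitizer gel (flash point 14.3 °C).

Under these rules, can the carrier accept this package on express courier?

No

Polymerization initiator: self-accelerating decomposition temperature 19 °C ≤ 60 °C → Class 4.1 (Self-Reactive).
Brake cleaner: flash point 10.4 °C ≤ 38 °C → Class 3 (Flammable Liquid).
The hand-sanitizer gel has flash point 14.3 °C, which is ≤ 38 °C, so it is Class 3 (Flammable Liquid).
Class 4.1 quantity: 8.6 kg.
8.6 kg is within the express courier limit of 10 kg for Class 4.1.
Total Class 3: (two 2.28 L containers = 4.56 L) + (three 1.52 L containers = 4.56 L) = 9.12 L.
9.12 L is within the express courier limit of 10 L for Class 3.
Class 4.1 and Class 3 may not share an outer package.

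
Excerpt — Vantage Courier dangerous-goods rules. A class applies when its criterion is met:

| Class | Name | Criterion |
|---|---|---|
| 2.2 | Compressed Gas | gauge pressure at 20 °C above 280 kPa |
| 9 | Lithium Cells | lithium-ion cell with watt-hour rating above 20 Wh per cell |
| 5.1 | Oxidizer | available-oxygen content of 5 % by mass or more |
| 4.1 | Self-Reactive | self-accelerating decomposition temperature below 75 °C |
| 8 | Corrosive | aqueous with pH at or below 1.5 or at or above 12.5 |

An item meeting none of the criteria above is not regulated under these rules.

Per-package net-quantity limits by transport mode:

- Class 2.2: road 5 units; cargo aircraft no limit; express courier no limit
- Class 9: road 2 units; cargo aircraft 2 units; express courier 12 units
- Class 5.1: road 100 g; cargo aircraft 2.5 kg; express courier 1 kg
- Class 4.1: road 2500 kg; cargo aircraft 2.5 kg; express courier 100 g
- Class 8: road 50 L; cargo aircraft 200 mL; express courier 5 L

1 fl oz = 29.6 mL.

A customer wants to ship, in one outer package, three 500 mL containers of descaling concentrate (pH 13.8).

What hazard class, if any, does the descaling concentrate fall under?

The descaling concentrate has pH 13.8, which is ≥ 12.5, so it is Class 8 (Corrosive).

Class 8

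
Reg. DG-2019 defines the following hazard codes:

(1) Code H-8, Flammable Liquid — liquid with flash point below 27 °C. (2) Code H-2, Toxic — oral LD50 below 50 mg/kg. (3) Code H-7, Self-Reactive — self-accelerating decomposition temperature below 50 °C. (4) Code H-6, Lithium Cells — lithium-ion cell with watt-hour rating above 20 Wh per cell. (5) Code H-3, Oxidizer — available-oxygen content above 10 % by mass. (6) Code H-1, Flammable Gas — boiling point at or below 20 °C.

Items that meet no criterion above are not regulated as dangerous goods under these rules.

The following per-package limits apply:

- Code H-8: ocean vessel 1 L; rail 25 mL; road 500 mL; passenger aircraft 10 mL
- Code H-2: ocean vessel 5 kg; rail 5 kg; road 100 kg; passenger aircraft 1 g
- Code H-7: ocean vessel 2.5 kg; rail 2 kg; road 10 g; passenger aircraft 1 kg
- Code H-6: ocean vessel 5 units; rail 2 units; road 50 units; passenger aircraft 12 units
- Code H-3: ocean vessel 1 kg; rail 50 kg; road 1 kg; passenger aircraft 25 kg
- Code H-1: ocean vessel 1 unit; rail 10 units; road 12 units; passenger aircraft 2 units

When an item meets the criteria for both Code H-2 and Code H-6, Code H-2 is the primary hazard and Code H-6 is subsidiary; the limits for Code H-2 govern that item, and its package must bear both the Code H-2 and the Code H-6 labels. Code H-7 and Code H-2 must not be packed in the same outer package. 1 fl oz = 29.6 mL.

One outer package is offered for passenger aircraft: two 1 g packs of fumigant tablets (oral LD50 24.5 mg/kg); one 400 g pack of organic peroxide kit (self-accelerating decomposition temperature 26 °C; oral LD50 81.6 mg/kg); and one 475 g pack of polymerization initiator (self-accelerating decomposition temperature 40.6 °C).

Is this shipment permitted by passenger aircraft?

No

Fumigant tablets: oral LD50 24.5 mg/kg < 50 mg/kg → Code H-2 (Toxic).
Self-accelerating decomposition temperature 26 °C meets the Code H-7 criterion (Self-Reactive), so the organic peroxide kit is Code H-7.
With self-accelerating decomposition temperature 40.6 °C (< 50 °C), the polymerization initiator falls in Code H-7.
Code H-7 net quantity: 400 g + 475 g = 875 g.
875 g ≤ 1 kg (passenger aircraft limit, Code H-7) — within limit.
Code H-2 quantity: two 1 g packs = 2 g.
2 g exceeds the passenger aircraft limit of 1 g for Code H-2.
Code H-7 and Code H-2 may not share an outer package.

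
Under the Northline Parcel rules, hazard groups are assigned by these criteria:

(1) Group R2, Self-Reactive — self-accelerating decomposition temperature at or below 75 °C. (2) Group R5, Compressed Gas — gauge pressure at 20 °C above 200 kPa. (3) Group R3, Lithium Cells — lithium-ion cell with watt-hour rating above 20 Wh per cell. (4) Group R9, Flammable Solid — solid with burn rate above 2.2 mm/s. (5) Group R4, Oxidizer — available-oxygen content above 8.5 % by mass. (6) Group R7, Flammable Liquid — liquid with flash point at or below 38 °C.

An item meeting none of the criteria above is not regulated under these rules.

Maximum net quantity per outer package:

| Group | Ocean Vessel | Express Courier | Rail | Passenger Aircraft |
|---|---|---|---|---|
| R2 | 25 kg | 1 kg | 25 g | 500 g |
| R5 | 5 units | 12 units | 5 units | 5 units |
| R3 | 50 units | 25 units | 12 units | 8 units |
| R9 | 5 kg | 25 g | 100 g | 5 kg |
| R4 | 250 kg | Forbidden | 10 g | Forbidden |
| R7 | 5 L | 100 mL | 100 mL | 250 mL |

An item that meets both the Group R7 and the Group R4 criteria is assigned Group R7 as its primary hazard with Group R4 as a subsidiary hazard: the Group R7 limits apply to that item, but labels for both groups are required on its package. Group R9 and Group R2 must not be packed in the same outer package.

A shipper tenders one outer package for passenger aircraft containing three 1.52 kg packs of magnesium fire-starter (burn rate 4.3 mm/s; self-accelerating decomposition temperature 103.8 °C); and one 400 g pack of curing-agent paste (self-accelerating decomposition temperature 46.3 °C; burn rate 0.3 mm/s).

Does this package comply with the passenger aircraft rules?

With burn rate 4.3 mm/s (> 2.2 mm/s), the magnesium fire-starter falls in Group R9.
Curing-agent paste: self-accelerating decomposition temperature 46.3 °C ≤ 75 °C → Group R2 (Self-Reactive).
Group R9 quantity: three 1.52 kg packs = 4.56 kg.
That is within the Group R9 passenger aircraft limit of 5 kg.
Group R2 quantity: 400 g.
400 g is within the passenger aircraft limit of 500 g for Group R2.
Group R9 and Group R2 may not share an outer package.

No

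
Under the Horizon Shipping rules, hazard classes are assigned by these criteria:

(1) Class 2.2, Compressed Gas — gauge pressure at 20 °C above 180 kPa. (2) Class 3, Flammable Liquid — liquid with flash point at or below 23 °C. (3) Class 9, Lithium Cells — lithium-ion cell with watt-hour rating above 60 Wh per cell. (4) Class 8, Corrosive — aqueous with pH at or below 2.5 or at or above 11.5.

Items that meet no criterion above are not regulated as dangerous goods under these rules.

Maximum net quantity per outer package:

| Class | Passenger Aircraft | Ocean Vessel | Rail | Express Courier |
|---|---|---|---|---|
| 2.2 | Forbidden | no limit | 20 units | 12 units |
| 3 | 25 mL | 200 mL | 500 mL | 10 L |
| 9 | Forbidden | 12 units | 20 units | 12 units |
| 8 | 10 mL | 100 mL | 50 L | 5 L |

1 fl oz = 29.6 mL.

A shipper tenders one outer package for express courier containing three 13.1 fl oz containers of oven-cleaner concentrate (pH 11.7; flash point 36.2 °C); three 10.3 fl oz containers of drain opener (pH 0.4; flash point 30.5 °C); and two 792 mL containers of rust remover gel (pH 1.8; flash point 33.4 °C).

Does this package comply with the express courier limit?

With pH 11.7 (≥ 11.5), the oven-cleaner concentrate falls in Class 8.
The drain opener has pH 0.4, which is ≤ 2.5, so it is Class 8 (Corrosive).
pH 1.8 meets the Class 8 criterion (Corrosive), so the rust remover gel is Class 8.
Class 8 net quantity: (three 13.1 fl oz containers = 1163.28 mL) + (three 10.3 fl oz containers = 914.64 mL) + (two 792 mL containers = 1.584 L) = 3661.92 mL.
3661.92 mL ≤ 5 L (express courier limit, Class 8) — within limit.

Yes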